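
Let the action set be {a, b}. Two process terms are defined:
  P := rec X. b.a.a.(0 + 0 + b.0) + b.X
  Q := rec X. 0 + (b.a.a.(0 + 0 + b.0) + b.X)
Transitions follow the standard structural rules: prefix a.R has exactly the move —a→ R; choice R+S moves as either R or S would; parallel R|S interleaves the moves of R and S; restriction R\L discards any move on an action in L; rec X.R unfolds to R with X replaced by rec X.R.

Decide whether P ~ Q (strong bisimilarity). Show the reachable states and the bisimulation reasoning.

bisimilar

LTS(P): 5 reachable states
  u0 = rec X. b.a.a.(0 + 0 + b.0) + b.X :: —b→ u0, —b→ u1
  u1 = a.a.(0 + 0 + b.0) :: —a→ u2
  u2 = a.(0 + 0 + b.0) :: —a→ u3
  u3 = 0 + 0 + b.0 :: —b→ u4
  u4 = 0 :: deadlocked
LTS(Q): 5 reachable states
  v0 = rec X. 0 + (b.a.a.(0 + 0 + b.0) + b.X) :: —b→ v0, —b→ v1
  v1 = a.a.(0 + 0 + b.0) :: —a→ v2
  v2 = a.(0 + 0 + b.0) :: —a→ v3
  v3 = 0 + 0 + b.0 :: —b→ v4
  v4 = 0 :: deadlocked
Bisimilarity quotient blocks:
  B0 = {u0, v0}
  B1 = {u1, v1}
  B2 = {u2, v2}
  B3 = {u3, v3}
  B4 = {u4, v4}
u0 ∈ B0, v0 ∈ B0 → same block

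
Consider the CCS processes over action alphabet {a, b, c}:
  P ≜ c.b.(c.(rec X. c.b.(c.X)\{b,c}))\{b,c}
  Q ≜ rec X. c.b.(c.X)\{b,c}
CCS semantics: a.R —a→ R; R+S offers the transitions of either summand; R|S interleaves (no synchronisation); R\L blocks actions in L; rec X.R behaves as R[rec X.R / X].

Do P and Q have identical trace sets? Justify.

P's transition system — 3 states:
  u0 = c.b.(c.(rec X. c.b.(c.X)\{b,c}))\{b,c} ⊢ -c-> u1
  u1 = b.(c.(rec X. c.b.(c.X)\{b,c}))\{b,c} ⊢ -b-> u2
  u2 = (c.(rec X. c.b.(c.X)\{b,c}))\{b,c} ⊢ ∅
Q's transition system — 3 states:
  v0 = rec X. c.b.(c.X)\{b,c} ⊢ -c-> v1
  v1 = b.(c.(rec X. c.b.(c.X)\{b,c}))\{b,c} ⊢ -b-> v2
  v2 = (c.(rec X. c.b.(c.X)\{b,c}))\{b,c} ⊢ ∅
Partition-refinement fixed point:
  B0 = {u0, v0}
  B1 = {u1, v1}
  B2 = {u2, v2}
u0 ∈ B0, v0 ∈ B0 → same block
Bisimilar ⇒ trace-equivalent.

traces(P) = traces(Q)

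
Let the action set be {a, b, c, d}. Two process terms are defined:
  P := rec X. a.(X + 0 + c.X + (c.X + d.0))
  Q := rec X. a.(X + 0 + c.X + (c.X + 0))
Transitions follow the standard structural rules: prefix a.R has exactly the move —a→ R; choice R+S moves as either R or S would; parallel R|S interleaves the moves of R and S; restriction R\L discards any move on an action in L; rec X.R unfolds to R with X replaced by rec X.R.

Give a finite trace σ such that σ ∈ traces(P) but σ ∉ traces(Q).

P's transition system — 3 states:
  p0 = rec X. a.(X + 0 + c.X + (c.X + d.0)) → ··a··> p1
  p1 = (rec X. a.(X + 0 + c.X + (c.X + d.0))) + 0 + c.(rec X. a.(X + 0 + c.X + (c.X + d.0))) + (c.(rec X. a.(X + 0 + c.X + (c.X + d.0))) + d.0) → ··a··> p1, ··c··> p0, ··d··> p2
  p2 = 0 → ·
Q's transition system — 2 states:
  q0 = rec X. a.(X + 0 + c.X + (c.X + 0)) → ··a··> q1
  q1 = (rec X. a.(X + 0 + c.X + (c.X + 0))) + 0 + c.(rec X. a.(X + 0 + c.X + (c.X + 0))) + (c.(rec X. a.(X + 0 + c.X + (c.X + 0))) + 0) → ··a··> q1, ··c··> q0
Trace ⟨ad⟩ through P, begin at {p0}:
  after a @ step 1: {p1}
  after d @ step 2: {p2}
  P completes σ.
Trace ⟨ad⟩ through Q, begin at {q0}:
  after a @ step 1: {q1}
  after d @ step 2: ∅ (Q stuck)

ad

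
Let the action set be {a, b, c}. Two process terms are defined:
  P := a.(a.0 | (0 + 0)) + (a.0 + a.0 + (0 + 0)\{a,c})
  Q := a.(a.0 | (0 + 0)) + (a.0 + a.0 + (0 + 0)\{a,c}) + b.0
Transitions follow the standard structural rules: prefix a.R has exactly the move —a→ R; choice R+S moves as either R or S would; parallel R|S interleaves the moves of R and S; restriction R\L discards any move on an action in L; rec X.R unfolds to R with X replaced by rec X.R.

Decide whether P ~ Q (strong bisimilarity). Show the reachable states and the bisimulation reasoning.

LTS(P): 4 reachable states
  m0 = a.(a.0 | (0 + 0)) + (a.0 + a.0 + (0 + 0)\{a,c}) :: -a-> m1, -a-> m2
  m1 = 0 :: stopped
  m2 = a.0 | (0 + 0) :: -a-> m3
  m3 = 0 | (0 + 0) :: stopped
LTS(Q): 4 reachable states
  n0 = a.(a.0 | (0 + 0)) + (a.0 + a.0 + (0 + 0)\{a,c}) + b.0 :: -a-> n1, -a-> n2, -b-> n1
  n1 = 0 :: stopped
  n2 = a.0 | (0 + 0) :: -a-> n3
  n3 = 0 | (0 + 0) :: stopped
Partition-refinement fixed point:
  B0 = {m0}
  B1 = {m1, m3, n1, n3}
  B2 = {m2, n2}
  B3 = {n0}
m0 ∈ B0, n0 ∈ B3 → different blocks

not bisimilar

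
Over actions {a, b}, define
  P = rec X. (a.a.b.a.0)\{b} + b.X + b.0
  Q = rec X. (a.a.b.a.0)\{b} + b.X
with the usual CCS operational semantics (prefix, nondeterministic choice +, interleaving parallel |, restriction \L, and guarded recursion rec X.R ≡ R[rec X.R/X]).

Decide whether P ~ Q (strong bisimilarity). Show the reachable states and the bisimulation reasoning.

not bisimilar

LTS(P): 4 reachable states
  p0 = rec X. (a.a.b.a.0)\{b} + b.X + b.0 ⊢ --a--▸ p1, --b--▸ p0, --b--▸ p2
  p1 = (a.b.a.0)\{b} ⊢ --a--▸ p3
  p2 = 0 ⊢ deadlocked
  p3 = (b.a.0)\{b} ⊢ deadlocked
LTS(Q): 3 reachable states
  q0 = rec X. (a.a.b.a.0)\{b} + b.X ⊢ --a--▸ q1, --b--▸ q0
  q1 = (a.b.a.0)\{b} ⊢ --a--▸ q2
  q2 = (b.a.0)\{b} ⊢ deadlocked
Bisimilarity quotient blocks:
  B0 = {p0}
  B1 = {p1, q1}
  B2 = {p2, p3, q2}
  B3 = {q0}
p0 ∈ B0, q0 ∈ B3 → different blocks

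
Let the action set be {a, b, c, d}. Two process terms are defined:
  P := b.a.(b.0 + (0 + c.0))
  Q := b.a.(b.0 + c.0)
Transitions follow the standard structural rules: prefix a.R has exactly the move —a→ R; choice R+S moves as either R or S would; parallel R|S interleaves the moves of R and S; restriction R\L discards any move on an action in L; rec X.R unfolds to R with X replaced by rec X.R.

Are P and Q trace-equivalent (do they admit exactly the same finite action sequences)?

YES

P's transition system — 4 states:
  u0 = b.a.(b.0 + (0 + c.0)) → —b→ u1
  u1 = a.(b.0 + (0 + c.0)) → —a→ u2
  u2 = b.0 + (0 + c.0) → —b→ u3, —c→ u3
  u3 = 0 → deadlocked
Q's transition system — 4 states:
  v0 = b.a.(b.0 + c.0) → —b→ v1
  v1 = a.(b.0 + c.0) → —a→ v2
  v2 = b.0 + c.0 → —b→ v3, —c→ v3
  v3 = 0 → deadlocked
Bisimilarity quotient blocks:
  B0 = {u0, v0}
  B1 = {u1, v1}
  B2 = {u2, v2}
  B3 = {u3, v3}
u0 ∈ B0, v0 ∈ B0 → same block
Bisimilar ⇒ trace-equivalent.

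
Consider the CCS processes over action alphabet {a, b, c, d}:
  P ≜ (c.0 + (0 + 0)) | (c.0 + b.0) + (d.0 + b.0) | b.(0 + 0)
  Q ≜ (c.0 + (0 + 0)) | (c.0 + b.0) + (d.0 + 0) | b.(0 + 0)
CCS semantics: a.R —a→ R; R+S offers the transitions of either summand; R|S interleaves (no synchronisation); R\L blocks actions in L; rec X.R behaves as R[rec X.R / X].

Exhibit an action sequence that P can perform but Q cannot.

bb

Reachable graph of P (7 states):
  u0 = (c.0 + (0 + 0)) | (c.0 + b.0) + (d.0 + b.0) | b.(0 + 0) ⊢ ··b··> u1, ··b··> u2, ··b··> u3, ··c··> u1, ··c··> u4, ··d··> u3
  u1 = (c.0 + (0 + 0)) | 0 ⊢ ··c··> u5
  u2 = (d.0 + b.0) | (0 + 0) ⊢ ··b··> u6, ··d··> u6
  u3 = 0 | b.(0 + 0) ⊢ ··b··> u6
  u4 = 0 | (c.0 + b.0) ⊢ ··b··> u5, ··c··> u5
  u5 = 0 | 0 ⊢ stopped
  u6 = 0 | (0 + 0) ⊢ stopped
Reachable graph of Q (7 states):
  v0 = (c.0 + (0 + 0)) | (c.0 + b.0) + (d.0 + 0) | b.(0 + 0) ⊢ ··b··> v1, ··b··> v2, ··c··> v1, ··c··> v3, ··d··> v4
  v1 = (c.0 + (0 + 0)) | 0 ⊢ ··c··> v5
  v2 = (d.0 + 0) | (0 + 0) ⊢ ··d··> v6
  v3 = 0 | (c.0 + b.0) ⊢ ··b··> v5, ··c··> v5
  v4 = 0 | b.(0 + 0) ⊢ ··b··> v6
  v5 = 0 | 0 ⊢ stopped
  v6 = 0 | (0 + 0) ⊢ stopped
Executing bb from P (initial set {u0}):
  after b @ step 1: {u1, u2, u3}
  after b @ step 2: {u6}
  ✓ P
Executing bb from Q (initial set {v0}):
  after b @ step 1: {v1, v2}
  after b @ step 2: no successor for Q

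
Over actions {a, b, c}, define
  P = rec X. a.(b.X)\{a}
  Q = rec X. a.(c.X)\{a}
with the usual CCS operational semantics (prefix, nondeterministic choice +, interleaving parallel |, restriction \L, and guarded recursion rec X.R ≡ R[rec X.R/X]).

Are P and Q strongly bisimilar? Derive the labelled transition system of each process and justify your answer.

LTS(P): 3 reachable states
  s0 = rec X. a.(b.X)\{a} ⊢ --a--▸ s1
  s1 = (b.(rec X. a.(b.X)\{a}))\{a} ⊢ --b--▸ s2
  s2 = (rec X. a.(b.X)\{a})\{a} ⊢ ∅
LTS(Q): 3 reachable states
  t0 = rec X. a.(c.X)\{a} ⊢ --a--▸ t1
  t1 = (c.(rec X. a.(c.X)\{a}))\{a} ⊢ --c--▸ t2
  t2 = (rec X. a.(c.X)\{a})\{a} ⊢ ∅
Partition-refinement fixed point:
  B0 = {s0}
  B1 = {s1}
  B2 = {s2, t2}
  B3 = {t0}
  B4 = {t1}
s0 ∈ B0, t0 ∈ B3 → different blocks

not bisimilar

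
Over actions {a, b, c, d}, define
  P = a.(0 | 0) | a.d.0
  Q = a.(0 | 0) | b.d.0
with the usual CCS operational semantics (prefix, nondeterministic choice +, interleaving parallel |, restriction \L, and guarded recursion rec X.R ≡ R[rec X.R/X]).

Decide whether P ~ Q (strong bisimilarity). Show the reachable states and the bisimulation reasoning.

P's transition system — 6 states:
  p0 = a.(0 | 0) | a.d.0 | ··a··> p1, ··a··> p2
  p1 = 0 | 0 | a.d.0 | ··a··> p3
  p2 = a.(0 | 0) | d.0 | ··a··> p3, ··d··> p4
  p3 = 0 | 0 | d.0 | ··d··> p5
  p4 = a.(0 | 0) | 0 | ··a··> p5
  p5 = 0 | 0 | 0 | ·
Q's transition system — 6 states:
  q0 = a.(0 | 0) | b.d.0 | ··a··> q1, ··b··> q2
  q1 = 0 | 0 | b.d.0 | ··b··> q3
  q2 = a.(0 | 0) | d.0 | ··a··> q3, ··d··> q4
  q3 = 0 | 0 | d.0 | ··d··> q5
  q4 = a.(0 | 0) | 0 | ··a··> q5
  q5 = 0 | 0 | 0 | ·
Bisimilarity quotient blocks:
  B0 = {p0}
  B1 = {p2, q2}
  B2 = {p3, q3}
  B3 = {p5, q5}
  B4 = {p4, q4}
  B5 = {p1}
  B6 = {q0}
  B7 = {q1}
p0 ∈ B0, q0 ∈ B6 → different blocks

NO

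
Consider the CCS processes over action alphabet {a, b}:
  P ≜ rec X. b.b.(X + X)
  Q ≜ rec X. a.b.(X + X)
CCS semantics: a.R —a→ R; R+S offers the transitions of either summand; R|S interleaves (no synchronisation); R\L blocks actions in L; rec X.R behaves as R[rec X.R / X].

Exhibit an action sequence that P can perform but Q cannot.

LTS(P): 3 reachable states
  u0 = rec X. b.b.(X + X) → =b=> u1
  u1 = b.((rec X. b.b.(X + X)) + (rec X. b.b.(X + X))) → =b=> u2
  u2 = (rec X. b.b.(X + X)) + (rec X. b.b.(X + X)) → =b=> u1
LTS(Q): 3 reachable states
  v0 = rec X. a.b.(X + X) → =a=> v1
  v1 = b.((rec X. a.b.(X + X)) + (rec X. a.b.(X + X))) → =b=> v2
  v2 = (rec X. a.b.(X + X)) + (rec X. a.b.(X + X)) → =a=> v1
Executing b from P (initial set {u0}):
  after b @ step 1: {u1}
  P completes σ.
Executing b from Q (initial set {v0}):
  after b @ step 1: ∅  — Q cannot continue

b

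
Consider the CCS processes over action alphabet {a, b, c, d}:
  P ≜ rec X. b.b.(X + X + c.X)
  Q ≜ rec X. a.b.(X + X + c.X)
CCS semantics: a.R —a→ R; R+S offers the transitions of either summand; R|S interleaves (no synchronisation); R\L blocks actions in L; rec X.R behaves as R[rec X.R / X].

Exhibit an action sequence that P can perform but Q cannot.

b

Reachable graph of P (3 states):
  s0 = rec X. b.b.(X + X + c.X) has moves =b=> s1
  s1 = b.((rec X. b.b.(X + X + c.X)) + (rec X. b.b.(X + X + c.X)) + c.(rec X. b.b.(X + X + c.X))) has moves =b=> s2
  s2 = (rec X. b.b.(X + X + c.X)) + (rec X. b.b.(X + X + c.X)) + c.(rec X. b.b.(X + X + c.X)) has moves =b=> s1, =c=> s0
Reachable graph of Q (3 states):
  t0 = rec X. a.b.(X + X + c.X) has moves =a=> t1
  t1 = b.((rec X. a.b.(X + X + c.X)) + (rec X. a.b.(X + X + c.X)) + c.(rec X. a.b.(X + X + c.X))) has moves =b=> t2
  t2 = (rec X. a.b.(X + X + c.X)) + (rec X. a.b.(X + X + c.X)) + c.(rec X. a.b.(X + X + c.X)) has moves =a=> t1, =c=> t0
Executing b from P (initial set {s0}):
  after b @ step 1: {s1}
  P completes σ.
Executing b from Q (initial set {t0}):
  after b @ step 1: no successor for Q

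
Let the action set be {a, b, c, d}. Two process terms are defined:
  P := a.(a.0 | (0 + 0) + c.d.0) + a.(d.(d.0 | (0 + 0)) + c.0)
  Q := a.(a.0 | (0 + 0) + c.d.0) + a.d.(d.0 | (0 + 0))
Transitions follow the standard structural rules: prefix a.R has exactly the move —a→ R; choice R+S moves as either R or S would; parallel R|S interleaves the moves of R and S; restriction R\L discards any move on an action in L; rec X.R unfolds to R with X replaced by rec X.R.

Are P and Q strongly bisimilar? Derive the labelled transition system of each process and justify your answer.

LTS(P): 7 reachable states
  m0 = a.(a.0 | (0 + 0) + c.d.0) + a.(d.(d.0 | (0 + 0)) + c.0) | -a-> m1, -a-> m2
  m1 = a.0 | (0 + 0) + c.d.0 | -a-> m3, -c-> m4
  m2 = d.(d.0 | (0 + 0)) + c.0 | -c-> m5, -d-> m6
  m3 = 0 | (0 + 0) | deadlocked
  m4 = d.0 | -d-> m5
  m5 = 0 | deadlocked
  m6 = d.0 | (0 + 0) | -d-> m3
LTS(Q): 7 reachable states
  n0 = a.(a.0 | (0 + 0) + c.d.0) + a.d.(d.0 | (0 + 0)) | -a-> n1, -a-> n2
  n1 = a.0 | (0 + 0) + c.d.0 | -a-> n3, -c-> n4
  n2 = d.(d.0 | (0 + 0)) | -d-> n5
  n3 = 0 | (0 + 0) | deadlocked
  n4 = d.0 | -d-> n6
  n5 = d.0 | (0 + 0) | -d-> n3
  n6 = 0 | deadlocked
Coarsest stable partition (strong bisimilarity classes):
  B0 = {m0}
  B1 = {m1, n1}
  B2 = {m3, m5, n3, n6}
  B3 = {m4, m6, n4, n5}
  B4 = {m2}
  B5 = {n0}
  B6 = {n2}
m0 ∈ B0, n0 ∈ B5 → different blocks

NO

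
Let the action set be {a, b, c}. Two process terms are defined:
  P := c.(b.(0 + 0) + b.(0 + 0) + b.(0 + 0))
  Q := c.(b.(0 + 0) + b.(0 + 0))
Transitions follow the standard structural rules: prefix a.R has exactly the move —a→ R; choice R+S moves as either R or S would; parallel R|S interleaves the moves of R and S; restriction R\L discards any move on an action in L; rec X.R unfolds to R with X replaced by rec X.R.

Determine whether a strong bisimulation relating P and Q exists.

P's transition system — 3 states:
  p0 = c.(b.(0 + 0) + b.(0 + 0) + b.(0 + 0)) has moves -c-> p1
  p1 = b.(0 + 0) + b.(0 + 0) + b.(0 + 0) has moves -b-> p2
  p2 = 0 + 0 has moves deadlocked
Q's transition system — 3 states:
  q0 = c.(b.(0 + 0) + b.(0 + 0)) has moves -c-> q1
  q1 = b.(0 + 0) + b.(0 + 0) has moves -b-> q2
  q2 = 0 + 0 has moves deadlocked
Bisimilarity quotient blocks:
  B0 = {p0, q0}
  B1 = {p1, q1}
  B2 = {p2, q2}
p0 ∈ B0, q0 ∈ B0 → same block

P ~ Q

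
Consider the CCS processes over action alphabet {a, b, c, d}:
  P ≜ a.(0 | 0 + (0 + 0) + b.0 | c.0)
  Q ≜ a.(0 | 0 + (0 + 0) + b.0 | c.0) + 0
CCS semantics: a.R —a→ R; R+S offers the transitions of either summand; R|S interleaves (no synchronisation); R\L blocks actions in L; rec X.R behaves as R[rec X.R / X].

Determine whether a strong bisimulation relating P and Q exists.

YES

P's transition system — 5 states:
  s0 = a.(0 | 0 + (0 + 0) + b.0 | c.0) | --a--▸ s1
  s1 = 0 | 0 + (0 + 0) + b.0 | c.0 | --b--▸ s2, --c--▸ s3
  s2 = 0 | c.0 | --c--▸ s4
  s3 = b.0 | 0 | --b--▸ s4
  s4 = 0 | 0 | (no moves)
Q's transition system — 5 states:
  t0 = a.(0 | 0 + (0 + 0) + b.0 | c.0) + 0 | --a--▸ t1
  t1 = 0 | 0 + (0 + 0) + b.0 | c.0 | --b--▸ t2, --c--▸ t3
  t2 = 0 | c.0 | --c--▸ t4
  t3 = b.0 | 0 | --b--▸ t4
  t4 = 0 | 0 | (no moves)
Bisimilarity quotient blocks:
  B0 = {s0, t0}
  B1 = {s1, t1}
  B2 = {s2, t2}
  B3 = {s4, t4}
  B4 = {s3, t3}
s0 ∈ B0, t0 ∈ B0 → same block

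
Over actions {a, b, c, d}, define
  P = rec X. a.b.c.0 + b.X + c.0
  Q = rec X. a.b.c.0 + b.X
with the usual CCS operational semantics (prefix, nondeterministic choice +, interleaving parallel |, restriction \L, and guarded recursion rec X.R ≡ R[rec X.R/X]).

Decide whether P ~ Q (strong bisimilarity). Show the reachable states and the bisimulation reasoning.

NO

Reachable graph of P (4 states):
  m0 = rec X. a.b.c.0 + b.X + c.0 ⊢ =a=> m1, =b=> m0, =c=> m2
  m1 = b.c.0 ⊢ =b=> m3
  m2 = 0 ⊢ (no moves)
  m3 = c.0 ⊢ =c=> m2
Reachable graph of Q (4 states):
  n0 = rec X. a.b.c.0 + b.X ⊢ =a=> n1, =b=> n0
  n1 = b.c.0 ⊢ =b=> n2
  n2 = c.0 ⊢ =c=> n3
  n3 = 0 ⊢ (no moves)
Coarsest stable partition (strong bisimilarity classes):
  B0 = {m0}
  B1 = {m1, n1}
  B2 = {m3, n2}
  B3 = {m2, n3}
  B4 = {n0}
m0 ∈ B0, n0 ∈ B4 → different blocks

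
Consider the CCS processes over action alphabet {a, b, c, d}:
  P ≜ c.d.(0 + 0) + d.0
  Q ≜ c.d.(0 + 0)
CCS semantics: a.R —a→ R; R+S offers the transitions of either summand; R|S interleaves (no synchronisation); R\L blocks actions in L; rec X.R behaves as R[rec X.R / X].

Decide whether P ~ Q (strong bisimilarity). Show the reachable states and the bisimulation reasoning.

P ≁ Q

P's transition system — 4 states:
  p0 = c.d.(0 + 0) + d.0 has moves ··c··> p1, ··d··> p2
  p1 = d.(0 + 0) has moves ··d··> p3
  p2 = 0 has moves (no moves)
  p3 = 0 + 0 has moves (no moves)
Q's transition system — 3 states:
  q0 = c.d.(0 + 0) has moves ··c··> q1
  q1 = d.(0 + 0) has moves ··d··> q2
  q2 = 0 + 0 has moves (no moves)
Bisimilarity quotient blocks:
  B0 = {p0}
  B1 = {p1, q1}
  B2 = {p2, p3, q2}
  B3 = {q0}
p0 ∈ B0, q0 ∈ B3 → different blocks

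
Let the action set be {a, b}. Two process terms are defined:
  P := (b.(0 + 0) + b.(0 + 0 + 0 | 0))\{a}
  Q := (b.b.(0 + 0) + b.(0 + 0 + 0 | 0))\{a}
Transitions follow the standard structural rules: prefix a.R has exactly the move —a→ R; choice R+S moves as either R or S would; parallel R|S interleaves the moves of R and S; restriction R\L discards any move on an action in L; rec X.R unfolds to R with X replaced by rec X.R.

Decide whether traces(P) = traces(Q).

LTS(P): 3 reachable states
  m0 = (b.(0 + 0) + b.(0 + 0 + 0 | 0))\{a} → =b=> m1, =b=> m2
  m1 = (0 + 0 + 0 | 0)\{a} → deadlocked
  m2 = (0 + 0)\{a} → deadlocked
LTS(Q): 4 reachable states
  n0 = (b.b.(0 + 0) + b.(0 + 0 + 0 | 0))\{a} → =b=> n1, =b=> n2
  n1 = (0 + 0 + 0 | 0)\{a} → deadlocked
  n2 = (b.(0 + 0))\{a} → =b=> n3
  n3 = (0 + 0)\{a} → deadlocked
Run σ = ⟨bb⟩ on Q: start {n0}
  step 1 (b): {n1, n2}
  step 2 (b): {n3}
  ✓ Q
Run σ = ⟨bb⟩ on P: start {m0}
  step 1 (b): {m1, m2}
  step 2 (b): no successor for P

trace-distinct — witness ⟨bb⟩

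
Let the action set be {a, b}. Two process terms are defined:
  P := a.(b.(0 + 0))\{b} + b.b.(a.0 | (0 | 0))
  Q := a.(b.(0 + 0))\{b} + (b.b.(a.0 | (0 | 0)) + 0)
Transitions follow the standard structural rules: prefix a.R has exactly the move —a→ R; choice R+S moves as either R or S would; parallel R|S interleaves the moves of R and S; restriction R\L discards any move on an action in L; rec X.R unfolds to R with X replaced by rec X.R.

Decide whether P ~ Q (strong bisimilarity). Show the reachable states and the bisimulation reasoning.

LTS(P): 5 reachable states
  m0 = a.(b.(0 + 0))\{b} + b.b.(a.0 | (0 | 0)) ⊢ =a=> m1, =b=> m2
  m1 = (b.(0 + 0))\{b} ⊢ ·
  m2 = b.(a.0 | (0 | 0)) ⊢ =b=> m3
  m3 = a.0 | (0 | 0) ⊢ =a=> m4
  m4 = 0 | (0 | 0) ⊢ ·
LTS(Q): 5 reachable states
  n0 = a.(b.(0 + 0))\{b} + (b.b.(a.0 | (0 | 0)) + 0) ⊢ =a=> n1, =b=> n2
  n1 = (b.(0 + 0))\{b} ⊢ ·
  n2 = b.(a.0 | (0 | 0)) ⊢ =b=> n3
  n3 = a.0 | (0 | 0) ⊢ =a=> n4
  n4 = 0 | (0 | 0) ⊢ ·
Partition-refinement fixed point:
  B0 = {m0, n0}
  B1 = {m1, m4, n1, n4}
  B2 = {m2, n2}
  B3 = {m3, n3}
m0 ∈ B0, n0 ∈ B0 → same block

YES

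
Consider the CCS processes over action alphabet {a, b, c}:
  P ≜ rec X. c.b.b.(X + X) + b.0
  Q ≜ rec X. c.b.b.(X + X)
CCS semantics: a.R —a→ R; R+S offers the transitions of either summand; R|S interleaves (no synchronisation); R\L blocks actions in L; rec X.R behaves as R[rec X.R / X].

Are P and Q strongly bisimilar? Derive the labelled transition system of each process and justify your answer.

P ≁ Q

LTS(P): 5 reachable states
  p0 = rec X. c.b.b.(X + X) + b.0 | —b→ p1, —c→ p2
  p1 = 0 | ∅
  p2 = b.b.((rec X. c.b.b.(X + X) + b.0) + (rec X. c.b.b.(X + X) + b.0)) | —b→ p3
  p3 = b.((rec X. c.b.b.(X + X) + b.0) + (rec X. c.b.b.(X + X) + b.0)) | —b→ p4
  p4 = (rec X. c.b.b.(X + X) + b.0) + (rec X. c.b.b.(X + X) + b.0) | —b→ p1, —c→ p2
LTS(Q): 4 reachable states
  q0 = rec X. c.b.b.(X + X) | —c→ q1
  q1 = b.b.((rec X. c.b.b.(X + X)) + (rec X. c.b.b.(X + X))) | —b→ q2
  q2 = b.((rec X. c.b.b.(X + X)) + (rec X. c.b.b.(X + X))) | —b→ q3
  q3 = (rec X. c.b.b.(X + X)) + (rec X. c.b.b.(X + X)) | —c→ q1
Partition-refinement fixed point:
  B0 = {p0, p4}
  B1 = {p1}
  B2 = {p2}
  B3 = {p3}
  B4 = {q0, q3}
  B5 = {q1}
  B6 = {q2}
p0 ∈ B0, q0 ∈ B4 → different blocks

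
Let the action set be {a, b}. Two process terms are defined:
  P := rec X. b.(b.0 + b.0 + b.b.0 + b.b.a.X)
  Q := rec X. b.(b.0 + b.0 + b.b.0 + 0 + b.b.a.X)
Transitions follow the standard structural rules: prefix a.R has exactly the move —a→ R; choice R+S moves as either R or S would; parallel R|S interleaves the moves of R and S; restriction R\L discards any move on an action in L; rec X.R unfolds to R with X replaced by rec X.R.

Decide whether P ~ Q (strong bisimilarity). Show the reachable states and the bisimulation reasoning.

P ~ Q

Reachable graph of P (6 states):
  s0 = rec X. b.(b.0 + b.0 + b.b.0 + b.b.a.X) → —b→ s1
  s1 = b.0 + b.0 + b.b.0 + b.b.a.(rec X. b.(b.0 + b.0 + b.b.0 + b.b.a.X)) → —b→ s2, —b→ s3, —b→ s4
  s2 = 0 → stopped
  s3 = b.0 → —b→ s2
  s4 = b.a.(rec X. b.(b.0 + b.0 + b.b.0 + b.b.a.X)) → —b→ s5
  s5 = a.(rec X. b.(b.0 + b.0 + b.b.0 + b.b.a.X)) → —a→ s0
Reachable graph of Q (6 states):
  t0 = rec X. b.(b.0 + b.0 + b.b.0 + 0 + b.b.a.X) → —b→ t1
  t1 = b.0 + b.0 + b.b.0 + 0 + b.b.a.(rec X. b.(b.0 + b.0 + b.b.0 + 0 + b.b.a.X)) → —b→ t2, —b→ t3, —b→ t4
  t2 = 0 → stopped
  t3 = b.0 → —b→ t2
  t4 = b.a.(rec X. b.(b.0 + b.0 + b.b.0 + 0 + b.b.a.X)) → —b→ t5
  t5 = a.(rec X. b.(b.0 + b.0 + b.b.0 + 0 + b.b.a.X)) → —a→ t0
Coarsest stable partition (strong bisimilarity classes):
  B0 = {s0, t0}
  B1 = {s1, t1}
  B2 = {s4, t4}
  B3 = {s5, t5}
  B4 = {s3, t3}
  B5 = {s2, t2}
s0 ∈ B0, t0 ∈ B0 → same block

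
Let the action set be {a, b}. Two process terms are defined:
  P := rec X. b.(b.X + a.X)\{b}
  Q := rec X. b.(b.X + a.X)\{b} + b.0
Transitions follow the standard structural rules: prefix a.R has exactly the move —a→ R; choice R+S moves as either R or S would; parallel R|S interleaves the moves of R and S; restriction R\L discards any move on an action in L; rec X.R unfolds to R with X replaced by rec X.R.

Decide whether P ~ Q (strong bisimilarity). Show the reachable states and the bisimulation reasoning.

NO

Reachable graph of P (3 states):
  p0 = rec X. b.(b.X + a.X)\{b} has moves -b-> p1
  p1 = (b.(rec X. b.(b.X + a.X)\{b}) + a.(rec X. b.(b.X + a.X)\{b}))\{b} has moves -a-> p2
  p2 = (rec X. b.(b.X + a.X)\{b})\{b} has moves ·
Reachable graph of Q (4 states):
  q0 = rec X. b.(b.X + a.X)\{b} + b.0 has moves -b-> q1, -b-> q2
  q1 = (b.(rec X. b.(b.X + a.X)\{b} + b.0) + a.(rec X. b.(b.X + a.X)\{b} + b.0))\{b} has moves -a-> q3
  q2 = 0 has moves ·
  q3 = (rec X. b.(b.X + a.X)\{b} + b.0)\{b} has moves ·
Bisimilarity quotient blocks:
  B0 = {p0}
  B1 = {p1, q1}
  B2 = {p2, q2, q3}
  B3 = {q0}
p0 ∈ B0, q0 ∈ B3 → different blocks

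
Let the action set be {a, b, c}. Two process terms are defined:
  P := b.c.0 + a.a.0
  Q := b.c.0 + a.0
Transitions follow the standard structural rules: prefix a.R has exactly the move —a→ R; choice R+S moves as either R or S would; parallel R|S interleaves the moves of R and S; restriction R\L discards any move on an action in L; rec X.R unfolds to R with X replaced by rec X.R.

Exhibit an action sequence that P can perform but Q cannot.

P's transition system — 4 states:
  s0 = b.c.0 + a.a.0 → -a-> s1, -b-> s2
  s1 = a.0 → -a-> s3
  s2 = c.0 → -c-> s3
  s3 = 0 → ∅
Q's transition system — 3 states:
  t0 = b.c.0 + a.0 → -a-> t1, -b-> t2
  t1 = 0 → ∅
  t2 = c.0 → -c-> t1
Trace ⟨aa⟩ through P, begin at {s0}:
  step 1 (a): {s1}
  step 2 (a): {s3}
  ✓ P
Trace ⟨aa⟩ through Q, begin at {t0}:
  step 1 (a): {t1}
  step 2 (a): ∅  — Q cannot continue

aa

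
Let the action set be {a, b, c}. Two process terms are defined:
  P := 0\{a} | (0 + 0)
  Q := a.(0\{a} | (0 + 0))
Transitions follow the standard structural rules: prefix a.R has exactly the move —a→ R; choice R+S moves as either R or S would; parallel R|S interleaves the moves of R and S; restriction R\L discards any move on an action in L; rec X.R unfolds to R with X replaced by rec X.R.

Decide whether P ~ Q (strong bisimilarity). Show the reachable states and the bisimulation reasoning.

Reachable graph of P (1 states):
  s0 = 0\{a} | (0 + 0) has moves stopped
Reachable graph of Q (2 states):
  t0 = a.(0\{a} | (0 + 0)) has moves =a=> t1
  t1 = 0\{a} | (0 + 0) has moves stopped
Coarsest stable partition (strong bisimilarity classes):
  B0 = {s0, t1}
  B1 = {t0}
s0 ∈ B0, t0 ∈ B1 → different blocks

P ≁ Q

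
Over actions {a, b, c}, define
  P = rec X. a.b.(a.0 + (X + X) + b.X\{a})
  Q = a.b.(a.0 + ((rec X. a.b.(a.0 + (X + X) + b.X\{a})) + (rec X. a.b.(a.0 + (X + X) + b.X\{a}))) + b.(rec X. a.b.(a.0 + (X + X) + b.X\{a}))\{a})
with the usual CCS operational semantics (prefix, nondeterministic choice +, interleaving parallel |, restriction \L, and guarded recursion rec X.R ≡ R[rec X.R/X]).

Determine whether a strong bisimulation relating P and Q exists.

P ~ Q

P's transition system — 5 states:
  u0 = rec X. a.b.(a.0 + (X + X) + b.X\{a}) has moves =a=> u1
  u1 = b.(a.0 + ((rec X. a.b.(a.0 + (X + X) + b.X\{a})) + (rec X. a.b.(a.0 + (X + X) + b.X\{a}))) + b.(rec X. a.b.(a.0 + (X + X) + b.X\{a}))\{a}) has moves =b=> u2
  u2 = a.0 + ((rec X. a.b.(a.0 + (X + X) + b.X\{a})) + (rec X. a.b.(a.0 + (X + X) + b.X\{a}))) + b.(rec X. a.b.(a.0 + (X + X) + b.X\{a}))\{a} has moves =a=> u1, =a=> u3, =b=> u4
  u3 = 0 has moves deadlocked
  u4 = (rec X. a.b.(a.0 + (X + X) + b.X\{a}))\{a} has moves deadlocked
Q's transition system — 5 states:
  v0 = a.b.(a.0 + ((rec X. a.b.(a.0 + (X + X) + b.X\{a})) + (rec X. a.b.(a.0 + (X + X) + b.X\{a}))) + b.(rec X. a.b.(a.0 + (X + X) + b.X\{a}))\{a}) has moves =a=> v1
  v1 = b.(a.0 + ((rec X. a.b.(a.0 + (X + X) + b.X\{a})) + (rec X. a.b.(a.0 + (X + X) + b.X\{a}))) + b.(rec X. a.b.(a.0 + (X + X) + b.X\{a}))\{a}) has moves =b=> v2
  v2 = a.0 + ((rec X. a.b.(a.0 + (X + X) + b.X\{a})) + (rec X. a.b.(a.0 + (X + X) + b.X\{a}))) + b.(rec X. a.b.(a.0 + (X + X) + b.X\{a}))\{a} has moves =a=> v1, =a=> v3, =b=> v4
  v3 = 0 has moves deadlocked
  v4 = (rec X. a.b.(a.0 + (X + X) + b.X\{a}))\{a} has moves deadlocked
Bisimilarity quotient blocks:
  B0 = {u0, v0}
  B1 = {u1, v1}
  B2 = {u2, v2}
  B3 = {u3, u4, v3, v4}
u0 ∈ B0, v0 ∈ B0 → same block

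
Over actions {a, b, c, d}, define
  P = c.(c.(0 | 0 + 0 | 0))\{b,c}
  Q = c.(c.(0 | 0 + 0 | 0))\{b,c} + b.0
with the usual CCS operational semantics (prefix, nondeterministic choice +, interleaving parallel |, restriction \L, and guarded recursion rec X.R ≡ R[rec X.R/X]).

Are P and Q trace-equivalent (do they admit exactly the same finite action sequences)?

NO — witness ⟨b⟩

P's transition system — 2 states:
  m0 = c.(c.(0 | 0 + 0 | 0))\{b,c} | --c--▸ m1
  m1 = (c.(0 | 0 + 0 | 0))\{b,c} | (no moves)
Q's transition system — 3 states:
  n0 = c.(c.(0 | 0 + 0 | 0))\{b,c} + b.0 | --b--▸ n1, --c--▸ n2
  n1 = 0 | (no moves)
  n2 = (c.(0 | 0 + 0 | 0))\{b,c} | (no moves)
Executing b from Q (initial set {n0}):
  after b @ step 1: {n1}
  — Q admits the full trace.
Executing b from P (initial set {m0}):
  after b @ step 1: ∅ (P stuck)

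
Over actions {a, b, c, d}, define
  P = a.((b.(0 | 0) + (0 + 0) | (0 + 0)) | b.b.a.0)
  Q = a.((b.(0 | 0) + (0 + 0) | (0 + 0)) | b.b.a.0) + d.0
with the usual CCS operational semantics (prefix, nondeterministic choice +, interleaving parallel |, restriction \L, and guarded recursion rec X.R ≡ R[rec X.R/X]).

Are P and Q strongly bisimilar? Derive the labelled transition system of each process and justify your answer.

P ≁ Q

Reachable graph of P (9 states):
  p0 = a.((b.(0 | 0) + (0 + 0) | (0 + 0)) | b.b.a.0) | —a→ p1
  p1 = (b.(0 | 0) + (0 + 0) | (0 + 0)) | b.b.a.0 | —b→ p2, —b→ p3
  p2 = (b.(0 | 0) + (0 + 0) | (0 + 0)) | b.a.0 | —b→ p4, —b→ p5
  p3 = 0 | 0 | b.b.a.0 | —b→ p5
  p4 = (b.(0 | 0) + (0 + 0) | (0 + 0)) | a.0 | —a→ p6, —b→ p7
  p5 = 0 | 0 | b.a.0 | —b→ p7
  p6 = (b.(0 | 0) + (0 + 0) | (0 + 0)) | 0 | —b→ p8
  p7 = 0 | 0 | a.0 | —a→ p8
  p8 = 0 | 0 | 0 | ∅
Reachable graph of Q (10 states):
  q0 = a.((b.(0 | 0) + (0 + 0) | (0 + 0)) | b.b.a.0) + d.0 | —a→ q1, —d→ q2
  q1 = (b.(0 | 0) + (0 + 0) | (0 + 0)) | b.b.a.0 | —b→ q3, —b→ q4
  q2 = 0 | ∅
  q3 = (b.(0 | 0) + (0 + 0) | (0 + 0)) | b.a.0 | —b→ q5, —b→ q6
  q4 = 0 | 0 | b.b.a.0 | —b→ q6
  q5 = (b.(0 | 0) + (0 + 0) | (0 + 0)) | a.0 | —a→ q7, —b→ q8
  q6 = 0 | 0 | b.a.0 | —b→ q8
  q7 = (b.(0 | 0) + (0 + 0) | (0 + 0)) | 0 | —b→ q9
  q8 = 0 | 0 | a.0 | —a→ q9
  q9 = 0 | 0 | 0 | ∅
Partition-refinement fixed point:
  B0 = {p0}
  B1 = {p1, q1}
  B2 = {p2, q3}
  B3 = {p4, q5}
  B4 = {p7, q8}
  B5 = {p8, q2, q9}
  B6 = {p6, q7}
  B7 = {p5, q6}
  B8 = {p3, q4}
  B9 = {q0}
p0 ∈ B0, q0 ∈ B9 → different blocks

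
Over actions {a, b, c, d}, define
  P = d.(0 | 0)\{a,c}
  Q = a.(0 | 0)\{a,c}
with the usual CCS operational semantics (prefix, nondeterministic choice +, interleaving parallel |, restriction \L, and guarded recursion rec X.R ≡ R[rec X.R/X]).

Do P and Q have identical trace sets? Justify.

trace-distinct — witness ⟨d⟩

Reachable graph of P (2 states):
  u0 = d.(0 | 0)\{a,c} :: =d=> u1
  u1 = (0 | 0)\{a,c} :: deadlocked
Reachable graph of Q (2 states):
  v0 = a.(0 | 0)\{a,c} :: =a=> v1
  v1 = (0 | 0)\{a,c} :: deadlocked
Run σ = ⟨d⟩ on P: start {u0}
  after d @ step 1: {u1}
  — P admits the full trace.
Run σ = ⟨d⟩ on Q: start {v0}
  after d @ step 1: no successor for Q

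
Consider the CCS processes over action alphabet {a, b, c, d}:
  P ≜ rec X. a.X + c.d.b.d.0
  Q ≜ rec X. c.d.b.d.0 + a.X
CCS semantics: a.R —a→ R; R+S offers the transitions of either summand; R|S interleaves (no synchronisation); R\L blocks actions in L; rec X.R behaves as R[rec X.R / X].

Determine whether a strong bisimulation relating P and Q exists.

P's transition system — 5 states:
  u0 = rec X. a.X + c.d.b.d.0 ⊢ -a-> u0, -c-> u1
  u1 = d.b.d.0 ⊢ -d-> u2
  u2 = b.d.0 ⊢ -b-> u3
  u3 = d.0 ⊢ -d-> u4
  u4 = 0 ⊢ (no moves)
Q's transition system — 5 states:
  v0 = rec X. c.d.b.d.0 + a.X ⊢ -a-> v0, -c-> v1
  v1 = d.b.d.0 ⊢ -d-> v2
  v2 = b.d.0 ⊢ -b-> v3
  v3 = d.0 ⊢ -d-> v4
  v4 = 0 ⊢ (no moves)
Bisimilarity quotient blocks:
  B0 = {u0, v0}
  B1 = {u1, v1}
  B2 = {u2, v2}
  B3 = {u3, v3}
  B4 = {u4, v4}
u0 ∈ B0, v0 ∈ B0 → same block

YES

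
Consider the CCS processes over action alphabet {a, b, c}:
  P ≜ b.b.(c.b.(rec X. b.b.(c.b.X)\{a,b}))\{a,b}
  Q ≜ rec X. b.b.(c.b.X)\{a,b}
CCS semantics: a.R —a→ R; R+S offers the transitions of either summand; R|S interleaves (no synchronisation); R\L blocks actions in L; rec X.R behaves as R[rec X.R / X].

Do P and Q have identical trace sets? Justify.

trace-equivalent

P's transition system — 4 states:
  m0 = b.b.(c.b.(rec X. b.b.(c.b.X)\{a,b}))\{a,b} | -b-> m1
  m1 = b.(c.b.(rec X. b.b.(c.b.X)\{a,b}))\{a,b} | -b-> m2
  m2 = (c.b.(rec X. b.b.(c.b.X)\{a,b}))\{a,b} | -c-> m3
  m3 = (b.(rec X. b.b.(c.b.X)\{a,b}))\{a,b} | stopped
Q's transition system — 4 states:
  n0 = rec X. b.b.(c.b.X)\{a,b} | -b-> n1
  n1 = b.(c.b.(rec X. b.b.(c.b.X)\{a,b}))\{a,b} | -b-> n2
  n2 = (c.b.(rec X. b.b.(c.b.X)\{a,b}))\{a,b} | -c-> n3
  n3 = (b.(rec X. b.b.(c.b.X)\{a,b}))\{a,b} | stopped
Bisimilarity quotient blocks:
  B0 = {m0, n0}
  B1 = {m1, n1}
  B2 = {m2, n2}
  B3 = {m3, n3}
m0 ∈ B0, n0 ∈ B0 → same block
Bisimilar ⇒ trace-equivalent.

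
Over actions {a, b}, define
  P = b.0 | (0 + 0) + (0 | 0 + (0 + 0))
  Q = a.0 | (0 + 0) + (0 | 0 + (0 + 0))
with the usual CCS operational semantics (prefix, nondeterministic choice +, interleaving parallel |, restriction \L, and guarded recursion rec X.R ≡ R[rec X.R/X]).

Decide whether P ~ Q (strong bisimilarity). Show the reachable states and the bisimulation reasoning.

P ≁ Q

P's transition system — 2 states:
  p0 = b.0 | (0 + 0) + (0 | 0 + (0 + 0)) :: —b→ p1
  p1 = 0 | (0 + 0) :: ∅
Q's transition system — 2 states:
  q0 = a.0 | (0 + 0) + (0 | 0 + (0 + 0)) :: —a→ q1
  q1 = 0 | (0 + 0) :: ∅
Coarsest stable partition (strong bisimilarity classes):
  B0 = {p0}
  B1 = {p1, q1}
  B2 = {q0}
p0 ∈ B0, q0 ∈ B2 → different blocks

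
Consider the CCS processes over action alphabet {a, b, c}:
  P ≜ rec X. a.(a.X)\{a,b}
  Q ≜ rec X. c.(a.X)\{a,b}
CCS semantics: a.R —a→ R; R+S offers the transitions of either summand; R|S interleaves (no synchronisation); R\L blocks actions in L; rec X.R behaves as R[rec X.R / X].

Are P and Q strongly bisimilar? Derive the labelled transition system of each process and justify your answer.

P's transition system — 2 states:
  m0 = rec X. a.(a.X)\{a,b} | -a-> m1
  m1 = (a.(rec X. a.(a.X)\{a,b}))\{a,b} | stopped
Q's transition system — 2 states:
  n0 = rec X. c.(a.X)\{a,b} | -c-> n1
  n1 = (a.(rec X. c.(a.X)\{a,b}))\{a,b} | stopped
Bisimilarity quotient blocks:
  B0 = {m0}
  B1 = {m1, n1}
  B2 = {n0}
m0 ∈ B0, n0 ∈ B2 → different blocks

NO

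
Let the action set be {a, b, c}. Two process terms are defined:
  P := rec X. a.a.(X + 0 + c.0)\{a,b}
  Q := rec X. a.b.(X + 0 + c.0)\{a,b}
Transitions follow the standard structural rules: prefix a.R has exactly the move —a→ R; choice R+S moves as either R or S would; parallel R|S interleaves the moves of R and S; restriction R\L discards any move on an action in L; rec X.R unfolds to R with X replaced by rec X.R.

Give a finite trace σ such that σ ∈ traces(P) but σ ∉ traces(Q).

aa

P's transition system — 4 states:
  s0 = rec X. a.a.(X + 0 + c.0)\{a,b} → —a→ s1
  s1 = a.((rec X. a.a.(X + 0 + c.0)\{a,b}) + 0 + c.0)\{a,b} → —a→ s2
  s2 = ((rec X. a.a.(X + 0 + c.0)\{a,b}) + 0 + c.0)\{a,b} → —c→ s3
  s3 = 0\{a,b} → (no moves)
Q's transition system — 4 states:
  t0 = rec X. a.b.(X + 0 + c.0)\{a,b} → —a→ t1
  t1 = b.((rec X. a.b.(X + 0 + c.0)\{a,b}) + 0 + c.0)\{a,b} → —b→ t2
  t2 = ((rec X. a.b.(X + 0 + c.0)\{a,b}) + 0 + c.0)\{a,b} → —c→ t3
  t3 = 0\{a,b} → (no moves)
Trace ⟨aa⟩ through P, begin at {s0}:
  after a @ step 1: {s1}
  after a @ step 2: {s2}
  — P admits the full trace.
Trace ⟨aa⟩ through Q, begin at {t0}:
  after a @ step 1: {t1}
  after a @ step 2: no successor for Q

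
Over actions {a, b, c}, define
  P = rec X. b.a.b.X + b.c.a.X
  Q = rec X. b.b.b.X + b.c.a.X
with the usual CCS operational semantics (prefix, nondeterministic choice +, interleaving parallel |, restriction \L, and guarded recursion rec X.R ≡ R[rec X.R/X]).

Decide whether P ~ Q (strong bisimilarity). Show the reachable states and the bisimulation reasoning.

not bisimilar

LTS(P): 5 reachable states
  m0 = rec X. b.a.b.X + b.c.a.X has moves =b=> m1, =b=> m2
  m1 = a.b.(rec X. b.a.b.X + b.c.a.X) has moves =a=> m3
  m2 = c.a.(rec X. b.a.b.X + b.c.a.X) has moves =c=> m4
  m3 = b.(rec X. b.a.b.X + b.c.a.X) has moves =b=> m0
  m4 = a.(rec X. b.a.b.X + b.c.a.X) has moves =a=> m0
LTS(Q): 5 reachable states
  n0 = rec X. b.b.b.X + b.c.a.X has moves =b=> n1, =b=> n2
  n1 = b.b.(rec X. b.b.b.X + b.c.a.X) has moves =b=> n3
  n2 = c.a.(rec X. b.b.b.X + b.c.a.X) has moves =c=> n4
  n3 = b.(rec X. b.b.b.X + b.c.a.X) has moves =b=> n0
  n4 = a.(rec X. b.b.b.X + b.c.a.X) has moves =a=> n0
Partition-refinement fixed point:
  B0 = {m0}
  B1 = {m1}
  B2 = {m3}
  B3 = {m2}
  B4 = {m4}
  B5 = {n0}
  B6 = {n2}
  B7 = {n4}
  B8 = {n1}
  B9 = {n3}
m0 ∈ B0, n0 ∈ B5 → different blocks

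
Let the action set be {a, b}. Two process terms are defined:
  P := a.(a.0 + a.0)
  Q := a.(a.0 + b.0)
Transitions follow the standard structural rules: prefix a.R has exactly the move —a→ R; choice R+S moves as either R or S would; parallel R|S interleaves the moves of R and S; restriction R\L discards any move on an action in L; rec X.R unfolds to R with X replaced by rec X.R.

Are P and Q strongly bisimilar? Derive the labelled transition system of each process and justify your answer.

Reachable graph of P (3 states):
  u0 = a.(a.0 + a.0) has moves -a-> u1
  u1 = a.0 + a.0 has moves -a-> u2
  u2 = 0 has moves stopped
Reachable graph of Q (3 states):
  v0 = a.(a.0 + b.0) has moves -a-> v1
  v1 = a.0 + b.0 has moves -a-> v2, -b-> v2
  v2 = 0 has moves stopped
Coarsest stable partition (strong bisimilarity classes):
  B0 = {u0}
  B1 = {u1}
  B2 = {u2, v2}
  B3 = {v0}
  B4 = {v1}
u0 ∈ B0, v0 ∈ B3 → different blocks

P ≁ Q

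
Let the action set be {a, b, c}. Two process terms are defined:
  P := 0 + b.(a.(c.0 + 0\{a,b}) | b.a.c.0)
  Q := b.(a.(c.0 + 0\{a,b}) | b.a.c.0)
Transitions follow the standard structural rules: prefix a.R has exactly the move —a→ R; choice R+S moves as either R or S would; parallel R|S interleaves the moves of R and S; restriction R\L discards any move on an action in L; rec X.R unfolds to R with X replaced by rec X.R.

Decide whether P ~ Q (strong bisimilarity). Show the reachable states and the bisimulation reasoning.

Reachable graph of P (13 states):
  p0 = 0 + b.(a.(c.0 + 0\{a,b}) | b.a.c.0) → =b=> p1
  p1 = a.(c.0 + 0\{a,b}) | b.a.c.0 → =a=> p2, =b=> p3
  p2 = (c.0 + 0\{a,b}) | b.a.c.0 → =b=> p4, =c=> p5
  p3 = a.(c.0 + 0\{a,b}) | a.c.0 → =a=> p4, =a=> p6
  p4 = (c.0 + 0\{a,b}) | a.c.0 → =a=> p7, =c=> p8
  p5 = 0 | b.a.c.0 → =b=> p8
  p6 = a.(c.0 + 0\{a,b}) | c.0 → =a=> p7, =c=> p9
  p7 = (c.0 + 0\{a,b}) | c.0 → =c=> p10, =c=> p11
  p8 = 0 | a.c.0 → =a=> p11
  p9 = a.(c.0 + 0\{a,b}) | 0 → =a=> p10
  p10 = (c.0 + 0\{a,b}) | 0 → =c=> p12
  p11 = 0 | c.0 → =c=> p12
  p12 = 0 | 0 → ·
Reachable graph of Q (13 states):
  q0 = b.(a.(c.0 + 0\{a,b}) | b.a.c.0) → =b=> q1
  q1 = a.(c.0 + 0\{a,b}) | b.a.c.0 → =a=> q2, =b=> q3
  q2 = (c.0 + 0\{a,b}) | b.a.c.0 → =b=> q4, =c=> q5
  q3 = a.(c.0 + 0\{a,b}) | a.c.0 → =a=> q4, =a=> q6
  q4 = (c.0 + 0\{a,b}) | a.c.0 → =a=> q7, =c=> q8
  q5 = 0 | b.a.c.0 → =b=> q8
  q6 = a.(c.0 + 0\{a,b}) | c.0 → =a=> q7, =c=> q9
  q7 = (c.0 + 0\{a,b}) | c.0 → =c=> q10, =c=> q11
  q8 = 0 | a.c.0 → =a=> q11
  q9 = a.(c.0 + 0\{a,b}) | 0 → =a=> q10
  q10 = (c.0 + 0\{a,b}) | 0 → =c=> q12
  q11 = 0 | c.0 → =c=> q12
  q12 = 0 | 0 → ·
Partition-refinement fixed point:
  B0 = {p0, q0}
  B1 = {p1, q1}
  B2 = {p3, q3}
  B3 = {p4, p6, q4, q6}
  B4 = {p7, q7}
  B5 = {p10, p11, q10, q11}
  B6 = {p12, q12}
  B7 = {p8, p9, q8, q9}
  B8 = {p2, q2}
  B9 = {p5, q5}
p0 ∈ B0, q0 ∈ B0 → same block

P ~ Q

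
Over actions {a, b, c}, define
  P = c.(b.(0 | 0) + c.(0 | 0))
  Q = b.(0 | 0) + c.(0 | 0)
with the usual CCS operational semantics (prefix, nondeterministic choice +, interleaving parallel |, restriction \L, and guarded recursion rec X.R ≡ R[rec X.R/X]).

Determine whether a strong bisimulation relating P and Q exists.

P's transition system — 3 states:
  p0 = c.(b.(0 | 0) + c.(0 | 0)) → —c→ p1
  p1 = b.(0 | 0) + c.(0 | 0) → —b→ p2, —c→ p2
  p2 = 0 | 0 → stopped
Q's transition system — 2 states:
  q0 = b.(0 | 0) + c.(0 | 0) → —b→ q1, —c→ q1
  q1 = 0 | 0 → stopped
Bisimilarity quotient blocks:
  B0 = {p0}
  B1 = {p1, q0}
  B2 = {p2, q1}
p0 ∈ B0, q0 ∈ B1 → different blocks

not bisimilar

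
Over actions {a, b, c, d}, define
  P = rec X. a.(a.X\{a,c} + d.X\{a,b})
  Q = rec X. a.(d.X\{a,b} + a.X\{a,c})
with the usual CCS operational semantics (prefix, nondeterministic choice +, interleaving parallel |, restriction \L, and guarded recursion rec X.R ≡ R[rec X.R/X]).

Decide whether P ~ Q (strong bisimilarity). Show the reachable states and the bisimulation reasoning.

P's transition system — 4 states:
  p0 = rec X. a.(a.X\{a,c} + d.X\{a,b}) has moves --a--▸ p1
  p1 = a.(rec X. a.(a.X\{a,c} + d.X\{a,b}))\{a,c} + d.(rec X. a.(a.X\{a,c} + d.X\{a,b}))\{a,b} has moves --a--▸ p2, --d--▸ p3
  p2 = (rec X. a.(a.X\{a,c} + d.X\{a,b}))\{a,c} has moves deadlocked
  p3 = (rec X. a.(a.X\{a,c} + d.X\{a,b}))\{a,b} has moves deadlocked
Q's transition system — 4 states:
  q0 = rec X. a.(d.X\{a,b} + a.X\{a,c}) has moves --a--▸ q1
  q1 = d.(rec X. a.(d.X\{a,b} + a.X\{a,c}))\{a,b} + a.(rec X. a.(d.X\{a,b} + a.X\{a,c}))\{a,c} has moves --a--▸ q2, --d--▸ q3
  q2 = (rec X. a.(d.X\{a,b} + a.X\{a,c}))\{a,c} has moves deadlocked
  q3 = (rec X. a.(d.X\{a,b} + a.X\{a,c}))\{a,b} has moves deadlocked
Partition-refinement fixed point:
  B0 = {p0, q0}
  B1 = {p1, q1}
  B2 = {p2, p3, q2, q3}
p0 ∈ B0, q0 ∈ B0 → same block

bisimilar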